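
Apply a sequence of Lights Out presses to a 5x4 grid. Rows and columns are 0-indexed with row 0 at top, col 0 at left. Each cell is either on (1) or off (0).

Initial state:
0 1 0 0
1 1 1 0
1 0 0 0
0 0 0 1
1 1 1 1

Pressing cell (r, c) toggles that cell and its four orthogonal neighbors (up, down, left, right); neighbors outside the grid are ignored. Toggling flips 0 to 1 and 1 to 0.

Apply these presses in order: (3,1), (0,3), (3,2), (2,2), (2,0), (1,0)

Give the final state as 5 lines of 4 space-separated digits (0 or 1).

Answer: 1 1 1 1
1 0 0 1
1 1 0 1
0 0 1 0
1 0 0 1

Derivation:
After press 1 at (3,1):
0 1 0 0
1 1 1 0
1 1 0 0
1 1 1 1
1 0 1 1

After press 2 at (0,3):
0 1 1 1
1 1 1 1
1 1 0 0
1 1 1 1
1 0 1 1

After press 3 at (3,2):
0 1 1 1
1 1 1 1
1 1 1 0
1 0 0 0
1 0 0 1

After press 4 at (2,2):
0 1 1 1
1 1 0 1
1 0 0 1
1 0 1 0
1 0 0 1

After press 5 at (2,0):
0 1 1 1
0 1 0 1
0 1 0 1
0 0 1 0
1 0 0 1

After press 6 at (1,0):
1 1 1 1
1 0 0 1
1 1 0 1
0 0 1 0
1 0 0 1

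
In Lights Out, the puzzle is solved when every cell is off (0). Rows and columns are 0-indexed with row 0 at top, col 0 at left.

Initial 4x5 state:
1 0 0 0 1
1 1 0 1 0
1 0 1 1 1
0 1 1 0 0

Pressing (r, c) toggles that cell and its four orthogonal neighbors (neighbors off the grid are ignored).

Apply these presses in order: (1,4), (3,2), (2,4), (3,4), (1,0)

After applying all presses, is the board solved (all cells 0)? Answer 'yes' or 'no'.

Answer: yes

Derivation:
After press 1 at (1,4):
1 0 0 0 0
1 1 0 0 1
1 0 1 1 0
0 1 1 0 0

After press 2 at (3,2):
1 0 0 0 0
1 1 0 0 1
1 0 0 1 0
0 0 0 1 0

After press 3 at (2,4):
1 0 0 0 0
1 1 0 0 0
1 0 0 0 1
0 0 0 1 1

After press 4 at (3,4):
1 0 0 0 0
1 1 0 0 0
1 0 0 0 0
0 0 0 0 0

After press 5 at (1,0):
0 0 0 0 0
0 0 0 0 0
0 0 0 0 0
0 0 0 0 0

Lights still on: 0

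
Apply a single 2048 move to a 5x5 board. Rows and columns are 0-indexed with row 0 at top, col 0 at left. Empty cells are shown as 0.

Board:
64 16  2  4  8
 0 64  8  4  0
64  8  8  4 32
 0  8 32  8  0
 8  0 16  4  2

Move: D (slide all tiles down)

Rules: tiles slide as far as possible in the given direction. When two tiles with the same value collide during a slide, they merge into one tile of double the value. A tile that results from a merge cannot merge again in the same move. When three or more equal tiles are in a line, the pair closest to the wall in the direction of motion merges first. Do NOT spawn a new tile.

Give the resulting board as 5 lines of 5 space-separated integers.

Slide down:
col 0: [64, 0, 64, 0, 8] -> [0, 0, 0, 128, 8]
col 1: [16, 64, 8, 8, 0] -> [0, 0, 16, 64, 16]
col 2: [2, 8, 8, 32, 16] -> [0, 2, 16, 32, 16]
col 3: [4, 4, 4, 8, 4] -> [0, 4, 8, 8, 4]
col 4: [8, 0, 32, 0, 2] -> [0, 0, 8, 32, 2]

Answer:   0   0   0   0   0
  0   0   2   4   0
  0  16  16   8   8
128  64  32   8  32
  8  16  16   4   2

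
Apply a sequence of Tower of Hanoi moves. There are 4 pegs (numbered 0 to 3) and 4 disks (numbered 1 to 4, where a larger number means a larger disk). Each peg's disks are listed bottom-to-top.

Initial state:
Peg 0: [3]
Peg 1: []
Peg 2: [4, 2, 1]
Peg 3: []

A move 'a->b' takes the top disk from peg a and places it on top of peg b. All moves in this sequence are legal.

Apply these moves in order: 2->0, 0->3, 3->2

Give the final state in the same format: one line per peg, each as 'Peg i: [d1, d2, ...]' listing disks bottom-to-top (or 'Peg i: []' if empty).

Answer: Peg 0: [3]
Peg 1: []
Peg 2: [4, 2, 1]
Peg 3: []

Derivation:
After move 1 (2->0):
Peg 0: [3, 1]
Peg 1: []
Peg 2: [4, 2]
Peg 3: []

After move 2 (0->3):
Peg 0: [3]
Peg 1: []
Peg 2: [4, 2]
Peg 3: [1]

After move 3 (3->2):
Peg 0: [3]
Peg 1: []
Peg 2: [4, 2, 1]
Peg 3: []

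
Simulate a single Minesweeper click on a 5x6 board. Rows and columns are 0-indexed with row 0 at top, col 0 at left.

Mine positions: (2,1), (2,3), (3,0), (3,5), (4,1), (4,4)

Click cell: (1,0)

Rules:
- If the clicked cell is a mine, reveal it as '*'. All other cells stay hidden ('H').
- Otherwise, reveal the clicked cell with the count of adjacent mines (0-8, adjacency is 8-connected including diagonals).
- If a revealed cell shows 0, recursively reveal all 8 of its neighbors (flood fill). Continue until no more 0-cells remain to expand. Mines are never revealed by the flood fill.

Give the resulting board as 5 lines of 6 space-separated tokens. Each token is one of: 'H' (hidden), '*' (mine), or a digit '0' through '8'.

H H H H H H
1 H H H H H
H H H H H H
H H H H H H
H H H H H H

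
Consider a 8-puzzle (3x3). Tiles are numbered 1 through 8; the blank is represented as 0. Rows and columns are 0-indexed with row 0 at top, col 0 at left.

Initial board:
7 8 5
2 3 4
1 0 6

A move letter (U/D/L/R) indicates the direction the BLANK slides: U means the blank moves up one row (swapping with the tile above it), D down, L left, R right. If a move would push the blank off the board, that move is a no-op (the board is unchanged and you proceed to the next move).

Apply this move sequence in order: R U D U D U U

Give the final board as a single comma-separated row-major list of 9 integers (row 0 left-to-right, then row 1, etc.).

After move 1 (R):
7 8 5
2 3 4
1 6 0

After move 2 (U):
7 8 5
2 3 0
1 6 4

After move 3 (D):
7 8 5
2 3 4
1 6 0

After move 4 (U):
7 8 5
2 3 0
1 6 4

After move 5 (D):
7 8 5
2 3 4
1 6 0

After move 6 (U):
7 8 5
2 3 0
1 6 4

After move 7 (U):
7 8 0
2 3 5
1 6 4

Answer: 7, 8, 0, 2, 3, 5, 1, 6, 4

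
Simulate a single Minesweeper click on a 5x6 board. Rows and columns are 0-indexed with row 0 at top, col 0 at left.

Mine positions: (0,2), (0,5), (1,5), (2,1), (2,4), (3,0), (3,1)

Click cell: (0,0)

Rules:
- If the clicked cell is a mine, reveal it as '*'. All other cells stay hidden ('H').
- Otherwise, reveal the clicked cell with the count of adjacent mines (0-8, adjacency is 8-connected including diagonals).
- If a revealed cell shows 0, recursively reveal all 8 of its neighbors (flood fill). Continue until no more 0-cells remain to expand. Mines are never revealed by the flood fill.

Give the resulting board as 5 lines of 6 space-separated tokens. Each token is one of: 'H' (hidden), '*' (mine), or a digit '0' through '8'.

0 1 H H H H
1 2 H H H H
H H H H H H
H H H H H H
H H H H H H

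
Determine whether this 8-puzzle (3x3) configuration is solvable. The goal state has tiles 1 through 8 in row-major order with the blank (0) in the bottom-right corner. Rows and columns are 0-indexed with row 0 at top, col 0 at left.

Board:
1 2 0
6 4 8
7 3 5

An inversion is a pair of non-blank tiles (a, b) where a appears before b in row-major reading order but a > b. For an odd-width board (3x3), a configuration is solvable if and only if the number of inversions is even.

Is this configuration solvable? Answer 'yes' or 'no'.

Answer: no

Derivation:
Inversions (pairs i<j in row-major order where tile[i] > tile[j] > 0): 9
9 is odd, so the puzzle is not solvable.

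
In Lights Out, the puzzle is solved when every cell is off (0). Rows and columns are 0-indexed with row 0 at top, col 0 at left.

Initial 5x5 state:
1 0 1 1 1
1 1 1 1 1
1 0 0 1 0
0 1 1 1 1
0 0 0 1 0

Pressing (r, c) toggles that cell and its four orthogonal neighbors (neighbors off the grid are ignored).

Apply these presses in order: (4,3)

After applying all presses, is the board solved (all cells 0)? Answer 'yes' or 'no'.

Answer: no

Derivation:
After press 1 at (4,3):
1 0 1 1 1
1 1 1 1 1
1 0 0 1 0
0 1 1 0 1
0 0 1 0 1

Lights still on: 16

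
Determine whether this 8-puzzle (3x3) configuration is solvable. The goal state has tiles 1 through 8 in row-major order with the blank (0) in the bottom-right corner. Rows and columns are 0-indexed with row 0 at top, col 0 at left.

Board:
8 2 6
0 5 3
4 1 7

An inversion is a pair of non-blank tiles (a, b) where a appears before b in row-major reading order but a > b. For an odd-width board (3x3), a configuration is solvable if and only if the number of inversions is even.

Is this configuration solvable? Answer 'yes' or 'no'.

Inversions (pairs i<j in row-major order where tile[i] > tile[j] > 0): 17
17 is odd, so the puzzle is not solvable.

Answer: no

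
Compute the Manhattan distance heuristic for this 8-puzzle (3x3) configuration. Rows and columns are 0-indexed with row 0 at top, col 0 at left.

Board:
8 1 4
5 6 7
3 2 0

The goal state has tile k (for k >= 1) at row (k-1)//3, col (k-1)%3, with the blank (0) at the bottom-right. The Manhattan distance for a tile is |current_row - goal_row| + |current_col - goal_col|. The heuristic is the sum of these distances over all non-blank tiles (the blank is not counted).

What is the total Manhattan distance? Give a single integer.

Answer: 18

Derivation:
Tile 8: (0,0)->(2,1) = 3
Tile 1: (0,1)->(0,0) = 1
Tile 4: (0,2)->(1,0) = 3
Tile 5: (1,0)->(1,1) = 1
Tile 6: (1,1)->(1,2) = 1
Tile 7: (1,2)->(2,0) = 3
Tile 3: (2,0)->(0,2) = 4
Tile 2: (2,1)->(0,1) = 2
Sum: 3 + 1 + 3 + 1 + 1 + 3 + 4 + 2 = 18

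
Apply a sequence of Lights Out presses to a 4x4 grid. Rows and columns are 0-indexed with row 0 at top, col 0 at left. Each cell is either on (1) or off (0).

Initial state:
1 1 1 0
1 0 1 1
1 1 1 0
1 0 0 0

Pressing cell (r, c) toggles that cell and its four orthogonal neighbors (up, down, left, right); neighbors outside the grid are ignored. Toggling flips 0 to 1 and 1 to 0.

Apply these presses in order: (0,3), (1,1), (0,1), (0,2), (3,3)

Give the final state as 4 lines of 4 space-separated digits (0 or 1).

After press 1 at (0,3):
1 1 0 1
1 0 1 0
1 1 1 0
1 0 0 0

After press 2 at (1,1):
1 0 0 1
0 1 0 0
1 0 1 0
1 0 0 0

After press 3 at (0,1):
0 1 1 1
0 0 0 0
1 0 1 0
1 0 0 0

After press 4 at (0,2):
0 0 0 0
0 0 1 0
1 0 1 0
1 0 0 0

After press 5 at (3,3):
0 0 0 0
0 0 1 0
1 0 1 1
1 0 1 1

Answer: 0 0 0 0
0 0 1 0
1 0 1 1
1 0 1 1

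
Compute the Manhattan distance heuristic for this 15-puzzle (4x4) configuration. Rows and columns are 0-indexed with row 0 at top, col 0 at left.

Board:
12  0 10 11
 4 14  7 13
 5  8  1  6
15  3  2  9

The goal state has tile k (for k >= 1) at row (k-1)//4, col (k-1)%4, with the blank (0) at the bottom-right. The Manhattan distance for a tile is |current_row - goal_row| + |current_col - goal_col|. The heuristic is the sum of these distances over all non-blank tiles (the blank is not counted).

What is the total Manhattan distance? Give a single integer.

Tile 12: (0,0)->(2,3) = 5
Tile 10: (0,2)->(2,1) = 3
Tile 11: (0,3)->(2,2) = 3
Tile 4: (1,0)->(0,3) = 4
Tile 14: (1,1)->(3,1) = 2
Tile 7: (1,2)->(1,2) = 0
Tile 13: (1,3)->(3,0) = 5
Tile 5: (2,0)->(1,0) = 1
Tile 8: (2,1)->(1,3) = 3
Tile 1: (2,2)->(0,0) = 4
Tile 6: (2,3)->(1,1) = 3
Tile 15: (3,0)->(3,2) = 2
Tile 3: (3,1)->(0,2) = 4
Tile 2: (3,2)->(0,1) = 4
Tile 9: (3,3)->(2,0) = 4
Sum: 5 + 3 + 3 + 4 + 2 + 0 + 5 + 1 + 3 + 4 + 3 + 2 + 4 + 4 + 4 = 47

Answer: 47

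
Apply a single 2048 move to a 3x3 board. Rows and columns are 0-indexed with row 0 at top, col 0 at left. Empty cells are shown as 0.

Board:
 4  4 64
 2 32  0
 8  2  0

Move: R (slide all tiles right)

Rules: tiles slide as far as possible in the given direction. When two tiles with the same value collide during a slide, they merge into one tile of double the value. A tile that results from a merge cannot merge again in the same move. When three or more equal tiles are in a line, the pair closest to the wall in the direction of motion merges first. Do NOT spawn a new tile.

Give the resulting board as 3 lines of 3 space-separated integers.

Slide right:
row 0: [4, 4, 64] -> [0, 8, 64]
row 1: [2, 32, 0] -> [0, 2, 32]
row 2: [8, 2, 0] -> [0, 8, 2]

Answer:  0  8 64
 0  2 32
 0  8  2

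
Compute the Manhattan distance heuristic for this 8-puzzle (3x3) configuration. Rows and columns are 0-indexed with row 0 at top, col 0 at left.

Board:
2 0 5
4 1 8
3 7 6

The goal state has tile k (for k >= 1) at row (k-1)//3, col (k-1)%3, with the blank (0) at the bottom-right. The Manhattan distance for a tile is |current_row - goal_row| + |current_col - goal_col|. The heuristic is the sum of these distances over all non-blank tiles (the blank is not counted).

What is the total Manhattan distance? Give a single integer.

Answer: 13

Derivation:
Tile 2: (0,0)->(0,1) = 1
Tile 5: (0,2)->(1,1) = 2
Tile 4: (1,0)->(1,0) = 0
Tile 1: (1,1)->(0,0) = 2
Tile 8: (1,2)->(2,1) = 2
Tile 3: (2,0)->(0,2) = 4
Tile 7: (2,1)->(2,0) = 1
Tile 6: (2,2)->(1,2) = 1
Sum: 1 + 2 + 0 + 2 + 2 + 4 + 1 + 1 = 13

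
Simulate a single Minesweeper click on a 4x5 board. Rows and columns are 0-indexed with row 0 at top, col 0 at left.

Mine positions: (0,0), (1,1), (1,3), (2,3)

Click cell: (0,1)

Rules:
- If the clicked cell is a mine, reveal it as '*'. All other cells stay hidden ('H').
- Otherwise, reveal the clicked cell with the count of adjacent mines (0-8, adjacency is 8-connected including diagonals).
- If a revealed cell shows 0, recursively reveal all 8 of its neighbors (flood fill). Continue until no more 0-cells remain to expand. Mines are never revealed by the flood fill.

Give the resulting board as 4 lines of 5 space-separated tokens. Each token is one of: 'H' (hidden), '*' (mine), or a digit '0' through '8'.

H 2 H H H
H H H H H
H H H H H
H H H H H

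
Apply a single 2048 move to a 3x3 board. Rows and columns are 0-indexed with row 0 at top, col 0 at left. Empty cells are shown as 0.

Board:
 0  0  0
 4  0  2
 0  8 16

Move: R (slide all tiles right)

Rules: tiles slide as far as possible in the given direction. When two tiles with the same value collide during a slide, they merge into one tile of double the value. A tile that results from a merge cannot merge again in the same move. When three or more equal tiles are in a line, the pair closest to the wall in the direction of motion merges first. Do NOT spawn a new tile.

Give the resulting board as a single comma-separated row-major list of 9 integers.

Slide right:
row 0: [0, 0, 0] -> [0, 0, 0]
row 1: [4, 0, 2] -> [0, 4, 2]
row 2: [0, 8, 16] -> [0, 8, 16]

Answer: 0, 0, 0, 0, 4, 2, 0, 8, 16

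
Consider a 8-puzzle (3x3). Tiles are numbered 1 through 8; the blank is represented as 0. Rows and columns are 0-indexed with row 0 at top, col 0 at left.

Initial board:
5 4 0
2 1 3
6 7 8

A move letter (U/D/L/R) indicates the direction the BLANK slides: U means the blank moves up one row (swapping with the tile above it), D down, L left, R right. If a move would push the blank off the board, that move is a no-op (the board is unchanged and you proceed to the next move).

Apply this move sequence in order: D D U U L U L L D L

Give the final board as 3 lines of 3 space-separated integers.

After move 1 (D):
5 4 3
2 1 0
6 7 8

After move 2 (D):
5 4 3
2 1 8
6 7 0

After move 3 (U):
5 4 3
2 1 0
6 7 8

After move 4 (U):
5 4 0
2 1 3
6 7 8

After move 5 (L):
5 0 4
2 1 3
6 7 8

After move 6 (U):
5 0 4
2 1 3
6 7 8

After move 7 (L):
0 5 4
2 1 3
6 7 8

After move 8 (L):
0 5 4
2 1 3
6 7 8

After move 9 (D):
2 5 4
0 1 3
6 7 8

After move 10 (L):
2 5 4
0 1 3
6 7 8

Answer: 2 5 4
0 1 3
6 7 8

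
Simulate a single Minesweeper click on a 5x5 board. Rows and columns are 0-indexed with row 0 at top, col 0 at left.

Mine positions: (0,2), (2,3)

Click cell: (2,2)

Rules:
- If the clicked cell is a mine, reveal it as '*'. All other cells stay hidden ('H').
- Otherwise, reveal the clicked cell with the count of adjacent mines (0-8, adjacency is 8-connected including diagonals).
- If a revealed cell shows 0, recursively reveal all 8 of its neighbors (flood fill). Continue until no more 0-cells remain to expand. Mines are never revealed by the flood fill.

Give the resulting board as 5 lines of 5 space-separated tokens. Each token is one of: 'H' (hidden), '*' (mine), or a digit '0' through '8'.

H H H H H
H H H H H
H H 1 H H
H H H H H
H H H H H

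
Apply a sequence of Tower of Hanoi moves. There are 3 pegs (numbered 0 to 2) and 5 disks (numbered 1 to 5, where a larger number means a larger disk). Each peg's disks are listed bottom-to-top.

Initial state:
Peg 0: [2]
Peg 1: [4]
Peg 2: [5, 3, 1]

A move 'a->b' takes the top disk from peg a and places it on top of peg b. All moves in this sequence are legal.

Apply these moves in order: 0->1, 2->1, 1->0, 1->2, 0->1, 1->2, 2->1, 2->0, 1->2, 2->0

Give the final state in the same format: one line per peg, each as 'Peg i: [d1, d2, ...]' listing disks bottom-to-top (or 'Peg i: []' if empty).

After move 1 (0->1):
Peg 0: []
Peg 1: [4, 2]
Peg 2: [5, 3, 1]

After move 2 (2->1):
Peg 0: []
Peg 1: [4, 2, 1]
Peg 2: [5, 3]

After move 3 (1->0):
Peg 0: [1]
Peg 1: [4, 2]
Peg 2: [5, 3]

After move 4 (1->2):
Peg 0: [1]
Peg 1: [4]
Peg 2: [5, 3, 2]

After move 5 (0->1):
Peg 0: []
Peg 1: [4, 1]
Peg 2: [5, 3, 2]

After move 6 (1->2):
Peg 0: []
Peg 1: [4]
Peg 2: [5, 3, 2, 1]

After move 7 (2->1):
Peg 0: []
Peg 1: [4, 1]
Peg 2: [5, 3, 2]

After move 8 (2->0):
Peg 0: [2]
Peg 1: [4, 1]
Peg 2: [5, 3]

After move 9 (1->2):
Peg 0: [2]
Peg 1: [4]
Peg 2: [5, 3, 1]

After move 10 (2->0):
Peg 0: [2, 1]
Peg 1: [4]
Peg 2: [5, 3]

Answer: Peg 0: [2, 1]
Peg 1: [4]
Peg 2: [5, 3]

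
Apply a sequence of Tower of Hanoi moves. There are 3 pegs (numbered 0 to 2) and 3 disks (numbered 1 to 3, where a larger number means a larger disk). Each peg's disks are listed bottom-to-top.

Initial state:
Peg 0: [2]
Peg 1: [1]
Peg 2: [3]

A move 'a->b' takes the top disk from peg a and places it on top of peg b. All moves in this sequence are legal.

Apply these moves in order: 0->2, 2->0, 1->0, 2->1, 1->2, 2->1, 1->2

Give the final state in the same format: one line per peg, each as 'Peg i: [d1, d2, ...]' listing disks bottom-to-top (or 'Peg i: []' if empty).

Answer: Peg 0: [2, 1]
Peg 1: []
Peg 2: [3]

Derivation:
After move 1 (0->2):
Peg 0: []
Peg 1: [1]
Peg 2: [3, 2]

After move 2 (2->0):
Peg 0: [2]
Peg 1: [1]
Peg 2: [3]

After move 3 (1->0):
Peg 0: [2, 1]
Peg 1: []
Peg 2: [3]

After move 4 (2->1):
Peg 0: [2, 1]
Peg 1: [3]
Peg 2: []

After move 5 (1->2):
Peg 0: [2, 1]
Peg 1: []
Peg 2: [3]

After move 6 (2->1):
Peg 0: [2, 1]
Peg 1: [3]
Peg 2: []

After move 7 (1->2):
Peg 0: [2, 1]
Peg 1: []
Peg 2: [3]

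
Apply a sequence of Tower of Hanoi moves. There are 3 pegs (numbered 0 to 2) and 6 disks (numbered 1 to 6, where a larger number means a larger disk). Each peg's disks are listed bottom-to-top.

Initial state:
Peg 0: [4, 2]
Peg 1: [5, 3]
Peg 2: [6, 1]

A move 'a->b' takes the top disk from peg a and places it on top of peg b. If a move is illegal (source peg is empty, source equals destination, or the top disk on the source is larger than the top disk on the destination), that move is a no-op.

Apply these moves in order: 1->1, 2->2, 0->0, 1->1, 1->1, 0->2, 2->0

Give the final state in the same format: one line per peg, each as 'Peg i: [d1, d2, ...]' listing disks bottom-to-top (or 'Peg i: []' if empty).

After move 1 (1->1):
Peg 0: [4, 2]
Peg 1: [5, 3]
Peg 2: [6, 1]

After move 2 (2->2):
Peg 0: [4, 2]
Peg 1: [5, 3]
Peg 2: [6, 1]

After move 3 (0->0):
Peg 0: [4, 2]
Peg 1: [5, 3]
Peg 2: [6, 1]

After move 4 (1->1):
Peg 0: [4, 2]
Peg 1: [5, 3]
Peg 2: [6, 1]

After move 5 (1->1):
Peg 0: [4, 2]
Peg 1: [5, 3]
Peg 2: [6, 1]

After move 6 (0->2):
Peg 0: [4, 2]
Peg 1: [5, 3]
Peg 2: [6, 1]

After move 7 (2->0):
Peg 0: [4, 2, 1]
Peg 1: [5, 3]
Peg 2: [6]

Answer: Peg 0: [4, 2, 1]
Peg 1: [5, 3]
Peg 2: [6]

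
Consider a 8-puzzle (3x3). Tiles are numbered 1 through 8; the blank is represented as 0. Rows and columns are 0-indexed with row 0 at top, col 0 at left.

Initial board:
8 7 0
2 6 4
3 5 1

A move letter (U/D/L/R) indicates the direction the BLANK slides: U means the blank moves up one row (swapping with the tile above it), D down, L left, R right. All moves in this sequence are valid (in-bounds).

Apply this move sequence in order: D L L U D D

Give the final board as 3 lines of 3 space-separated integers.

After move 1 (D):
8 7 4
2 6 0
3 5 1

After move 2 (L):
8 7 4
2 0 6
3 5 1

After move 3 (L):
8 7 4
0 2 6
3 5 1

After move 4 (U):
0 7 4
8 2 6
3 5 1

After move 5 (D):
8 7 4
0 2 6
3 5 1

After move 6 (D):
8 7 4
3 2 6
0 5 1

Answer: 8 7 4
3 2 6
0 5 1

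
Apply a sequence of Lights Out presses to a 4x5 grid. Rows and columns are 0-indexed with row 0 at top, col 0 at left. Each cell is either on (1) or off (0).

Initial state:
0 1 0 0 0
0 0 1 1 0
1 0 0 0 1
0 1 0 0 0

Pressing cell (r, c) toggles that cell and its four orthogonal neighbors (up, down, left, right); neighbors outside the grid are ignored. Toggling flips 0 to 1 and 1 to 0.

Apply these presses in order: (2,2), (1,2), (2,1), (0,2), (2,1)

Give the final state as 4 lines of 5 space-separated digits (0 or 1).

Answer: 0 0 0 1 0
0 1 0 0 0
1 1 0 1 1
0 1 1 0 0

Derivation:
After press 1 at (2,2):
0 1 0 0 0
0 0 0 1 0
1 1 1 1 1
0 1 1 0 0

After press 2 at (1,2):
0 1 1 0 0
0 1 1 0 0
1 1 0 1 1
0 1 1 0 0

After press 3 at (2,1):
0 1 1 0 0
0 0 1 0 0
0 0 1 1 1
0 0 1 0 0

After press 4 at (0,2):
0 0 0 1 0
0 0 0 0 0
0 0 1 1 1
0 0 1 0 0

After press 5 at (2,1):
0 0 0 1 0
0 1 0 0 0
1 1 0 1 1
0 1 1 0 0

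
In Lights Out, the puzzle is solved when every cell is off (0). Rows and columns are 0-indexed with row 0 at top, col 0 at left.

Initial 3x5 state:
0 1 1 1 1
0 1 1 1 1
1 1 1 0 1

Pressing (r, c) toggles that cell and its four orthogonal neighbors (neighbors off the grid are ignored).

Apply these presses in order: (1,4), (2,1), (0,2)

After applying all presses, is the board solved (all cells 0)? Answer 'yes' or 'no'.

After press 1 at (1,4):
0 1 1 1 0
0 1 1 0 0
1 1 1 0 0

After press 2 at (2,1):
0 1 1 1 0
0 0 1 0 0
0 0 0 0 0

After press 3 at (0,2):
0 0 0 0 0
0 0 0 0 0
0 0 0 0 0

Lights still on: 0

Answer: yes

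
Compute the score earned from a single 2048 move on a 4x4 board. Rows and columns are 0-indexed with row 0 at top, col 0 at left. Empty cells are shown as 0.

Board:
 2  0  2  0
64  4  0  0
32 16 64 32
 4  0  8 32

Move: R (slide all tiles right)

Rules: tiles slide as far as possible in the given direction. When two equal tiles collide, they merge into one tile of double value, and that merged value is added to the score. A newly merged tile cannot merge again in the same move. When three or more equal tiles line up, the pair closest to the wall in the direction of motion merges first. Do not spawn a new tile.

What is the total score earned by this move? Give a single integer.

Answer: 4

Derivation:
Slide right:
row 0: [2, 0, 2, 0] -> [0, 0, 0, 4]  score +4 (running 4)
row 1: [64, 4, 0, 0] -> [0, 0, 64, 4]  score +0 (running 4)
row 2: [32, 16, 64, 32] -> [32, 16, 64, 32]  score +0 (running 4)
row 3: [4, 0, 8, 32] -> [0, 4, 8, 32]  score +0 (running 4)
Board after move:
 0  0  0  4
 0  0 64  4
32 16 64 32
 0  4  8 32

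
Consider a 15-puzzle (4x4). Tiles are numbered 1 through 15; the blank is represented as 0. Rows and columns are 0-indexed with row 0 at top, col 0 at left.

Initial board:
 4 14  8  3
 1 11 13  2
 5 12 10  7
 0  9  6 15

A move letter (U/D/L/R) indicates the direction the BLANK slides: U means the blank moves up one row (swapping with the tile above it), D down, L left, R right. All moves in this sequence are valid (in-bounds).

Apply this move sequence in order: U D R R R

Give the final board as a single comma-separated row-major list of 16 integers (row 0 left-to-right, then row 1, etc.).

After move 1 (U):
 4 14  8  3
 1 11 13  2
 0 12 10  7
 5  9  6 15

After move 2 (D):
 4 14  8  3
 1 11 13  2
 5 12 10  7
 0  9  6 15

After move 3 (R):
 4 14  8  3
 1 11 13  2
 5 12 10  7
 9  0  6 15

After move 4 (R):
 4 14  8  3
 1 11 13  2
 5 12 10  7
 9  6  0 15

After move 5 (R):
 4 14  8  3
 1 11 13  2
 5 12 10  7
 9  6 15  0

Answer: 4, 14, 8, 3, 1, 11, 13, 2, 5, 12, 10, 7, 9, 6, 15, 0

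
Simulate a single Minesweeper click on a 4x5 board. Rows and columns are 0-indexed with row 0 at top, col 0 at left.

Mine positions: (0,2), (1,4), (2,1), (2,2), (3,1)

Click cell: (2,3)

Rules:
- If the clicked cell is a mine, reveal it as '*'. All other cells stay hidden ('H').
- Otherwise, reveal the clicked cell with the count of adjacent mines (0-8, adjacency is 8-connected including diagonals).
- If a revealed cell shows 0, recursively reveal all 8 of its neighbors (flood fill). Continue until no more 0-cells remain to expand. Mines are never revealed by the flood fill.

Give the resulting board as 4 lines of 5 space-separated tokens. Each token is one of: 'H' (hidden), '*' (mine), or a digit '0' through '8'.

H H H H H
H H H H H
H H H 2 H
H H H H H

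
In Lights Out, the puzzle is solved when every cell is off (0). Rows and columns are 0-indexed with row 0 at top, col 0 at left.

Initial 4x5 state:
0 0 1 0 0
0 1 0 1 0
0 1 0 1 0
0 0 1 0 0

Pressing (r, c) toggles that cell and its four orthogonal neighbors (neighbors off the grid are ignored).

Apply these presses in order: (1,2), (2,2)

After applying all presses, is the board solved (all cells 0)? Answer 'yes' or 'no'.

Answer: yes

Derivation:
After press 1 at (1,2):
0 0 0 0 0
0 0 1 0 0
0 1 1 1 0
0 0 1 0 0

After press 2 at (2,2):
0 0 0 0 0
0 0 0 0 0
0 0 0 0 0
0 0 0 0 0

Lights still on: 0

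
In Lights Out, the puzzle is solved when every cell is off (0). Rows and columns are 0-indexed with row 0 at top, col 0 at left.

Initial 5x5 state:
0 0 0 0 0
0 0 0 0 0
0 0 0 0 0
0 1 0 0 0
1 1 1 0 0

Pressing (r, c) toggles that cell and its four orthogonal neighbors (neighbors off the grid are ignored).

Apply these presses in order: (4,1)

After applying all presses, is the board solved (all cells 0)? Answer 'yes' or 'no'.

After press 1 at (4,1):
0 0 0 0 0
0 0 0 0 0
0 0 0 0 0
0 0 0 0 0
0 0 0 0 0

Lights still on: 0

Answer: yes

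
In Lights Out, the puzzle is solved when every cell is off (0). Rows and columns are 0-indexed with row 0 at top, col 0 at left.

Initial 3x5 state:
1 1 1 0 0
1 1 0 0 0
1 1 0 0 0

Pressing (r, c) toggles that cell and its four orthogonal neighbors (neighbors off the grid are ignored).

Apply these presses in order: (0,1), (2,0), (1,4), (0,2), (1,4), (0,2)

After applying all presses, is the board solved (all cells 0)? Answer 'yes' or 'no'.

After press 1 at (0,1):
0 0 0 0 0
1 0 0 0 0
1 1 0 0 0

After press 2 at (2,0):
0 0 0 0 0
0 0 0 0 0
0 0 0 0 0

After press 3 at (1,4):
0 0 0 0 1
0 0 0 1 1
0 0 0 0 1

After press 4 at (0,2):
0 1 1 1 1
0 0 1 1 1
0 0 0 0 1

After press 5 at (1,4):
0 1 1 1 0
0 0 1 0 0
0 0 0 0 0

After press 6 at (0,2):
0 0 0 0 0
0 0 0 0 0
0 0 0 0 0

Lights still on: 0

Answer: yes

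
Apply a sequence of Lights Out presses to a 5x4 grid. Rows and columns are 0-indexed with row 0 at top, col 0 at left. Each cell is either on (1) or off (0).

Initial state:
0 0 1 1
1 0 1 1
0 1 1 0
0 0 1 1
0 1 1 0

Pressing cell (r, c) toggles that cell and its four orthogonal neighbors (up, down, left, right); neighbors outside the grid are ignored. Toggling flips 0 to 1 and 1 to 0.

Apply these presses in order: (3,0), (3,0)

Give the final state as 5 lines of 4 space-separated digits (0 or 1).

After press 1 at (3,0):
0 0 1 1
1 0 1 1
1 1 1 0
1 1 1 1
1 1 1 0

After press 2 at (3,0):
0 0 1 1
1 0 1 1
0 1 1 0
0 0 1 1
0 1 1 0

Answer: 0 0 1 1
1 0 1 1
0 1 1 0
0 0 1 1
0 1 1 0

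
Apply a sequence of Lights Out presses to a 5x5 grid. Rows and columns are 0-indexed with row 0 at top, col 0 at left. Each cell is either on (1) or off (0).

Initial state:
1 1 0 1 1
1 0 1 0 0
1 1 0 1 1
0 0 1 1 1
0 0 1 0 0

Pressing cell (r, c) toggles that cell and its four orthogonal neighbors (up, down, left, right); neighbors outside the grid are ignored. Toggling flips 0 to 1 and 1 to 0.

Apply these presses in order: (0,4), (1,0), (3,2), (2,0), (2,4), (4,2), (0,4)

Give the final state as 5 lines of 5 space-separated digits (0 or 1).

After press 1 at (0,4):
1 1 0 0 0
1 0 1 0 1
1 1 0 1 1
0 0 1 1 1
0 0 1 0 0

After press 2 at (1,0):
0 1 0 0 0
0 1 1 0 1
0 1 0 1 1
0 0 1 1 1
0 0 1 0 0

After press 3 at (3,2):
0 1 0 0 0
0 1 1 0 1
0 1 1 1 1
0 1 0 0 1
0 0 0 0 0

After press 4 at (2,0):
0 1 0 0 0
1 1 1 0 1
1 0 1 1 1
1 1 0 0 1
0 0 0 0 0

After press 5 at (2,4):
0 1 0 0 0
1 1 1 0 0
1 0 1 0 0
1 1 0 0 0
0 0 0 0 0

After press 6 at (4,2):
0 1 0 0 0
1 1 1 0 0
1 0 1 0 0
1 1 1 0 0
0 1 1 1 0

After press 7 at (0,4):
0 1 0 1 1
1 1 1 0 1
1 0 1 0 0
1 1 1 0 0
0 1 1 1 0

Answer: 0 1 0 1 1
1 1 1 0 1
1 0 1 0 0
1 1 1 0 0
0 1 1 1 0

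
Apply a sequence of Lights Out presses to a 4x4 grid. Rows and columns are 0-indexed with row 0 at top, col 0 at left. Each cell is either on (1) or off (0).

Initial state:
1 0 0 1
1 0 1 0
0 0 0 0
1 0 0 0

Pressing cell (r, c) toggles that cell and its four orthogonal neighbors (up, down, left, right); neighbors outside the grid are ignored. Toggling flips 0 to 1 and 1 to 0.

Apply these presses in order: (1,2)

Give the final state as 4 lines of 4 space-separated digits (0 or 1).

Answer: 1 0 1 1
1 1 0 1
0 0 1 0
1 0 0 0

Derivation:
After press 1 at (1,2):
1 0 1 1
1 1 0 1
0 0 1 0
1 0 0 0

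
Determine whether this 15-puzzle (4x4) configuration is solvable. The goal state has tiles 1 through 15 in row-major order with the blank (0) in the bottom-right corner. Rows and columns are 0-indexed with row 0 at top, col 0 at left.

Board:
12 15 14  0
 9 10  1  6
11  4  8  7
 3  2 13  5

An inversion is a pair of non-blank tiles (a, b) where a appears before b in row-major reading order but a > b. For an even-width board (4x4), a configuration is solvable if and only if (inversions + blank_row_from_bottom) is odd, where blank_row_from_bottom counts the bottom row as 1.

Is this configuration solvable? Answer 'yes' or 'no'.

Inversions: 73
Blank is in row 0 (0-indexed from top), which is row 4 counting from the bottom (bottom = 1).
73 + 4 = 77, which is odd, so the puzzle is solvable.

Answer: yes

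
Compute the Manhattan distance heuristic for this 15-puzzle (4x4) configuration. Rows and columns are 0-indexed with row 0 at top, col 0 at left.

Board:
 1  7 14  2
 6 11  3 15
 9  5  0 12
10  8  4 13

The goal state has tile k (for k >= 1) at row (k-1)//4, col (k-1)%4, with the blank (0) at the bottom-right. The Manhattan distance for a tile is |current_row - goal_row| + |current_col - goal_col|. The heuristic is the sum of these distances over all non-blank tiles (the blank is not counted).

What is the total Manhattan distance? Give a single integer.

Tile 1: (0,0)->(0,0) = 0
Tile 7: (0,1)->(1,2) = 2
Tile 14: (0,2)->(3,1) = 4
Tile 2: (0,3)->(0,1) = 2
Tile 6: (1,0)->(1,1) = 1
Tile 11: (1,1)->(2,2) = 2
Tile 3: (1,2)->(0,2) = 1
Tile 15: (1,3)->(3,2) = 3
Tile 9: (2,0)->(2,0) = 0
Tile 5: (2,1)->(1,0) = 2
Tile 12: (2,3)->(2,3) = 0
Tile 10: (3,0)->(2,1) = 2
Tile 8: (3,1)->(1,3) = 4
Tile 4: (3,2)->(0,3) = 4
Tile 13: (3,3)->(3,0) = 3
Sum: 0 + 2 + 4 + 2 + 1 + 2 + 1 + 3 + 0 + 2 + 0 + 2 + 4 + 4 + 3 = 30

Answer: 30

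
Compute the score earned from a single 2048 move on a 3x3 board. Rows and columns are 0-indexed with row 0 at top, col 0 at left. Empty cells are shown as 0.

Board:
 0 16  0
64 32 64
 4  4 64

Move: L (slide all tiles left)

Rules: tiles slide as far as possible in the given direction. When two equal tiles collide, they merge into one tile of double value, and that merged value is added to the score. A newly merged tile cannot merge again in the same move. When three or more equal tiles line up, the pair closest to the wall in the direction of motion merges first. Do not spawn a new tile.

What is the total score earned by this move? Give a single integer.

Answer: 8

Derivation:
Slide left:
row 0: [0, 16, 0] -> [16, 0, 0]  score +0 (running 0)
row 1: [64, 32, 64] -> [64, 32, 64]  score +0 (running 0)
row 2: [4, 4, 64] -> [8, 64, 0]  score +8 (running 8)
Board after move:
16  0  0
64 32 64
 8 64  0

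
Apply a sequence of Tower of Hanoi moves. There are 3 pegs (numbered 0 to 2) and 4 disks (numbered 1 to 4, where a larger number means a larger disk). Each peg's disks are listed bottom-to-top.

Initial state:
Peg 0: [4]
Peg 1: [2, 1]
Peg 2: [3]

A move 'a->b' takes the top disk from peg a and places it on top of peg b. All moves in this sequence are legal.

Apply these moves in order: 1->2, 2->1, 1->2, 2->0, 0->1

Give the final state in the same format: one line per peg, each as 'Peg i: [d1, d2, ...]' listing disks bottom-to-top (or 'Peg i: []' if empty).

Answer: Peg 0: [4]
Peg 1: [2, 1]
Peg 2: [3]

Derivation:
After move 1 (1->2):
Peg 0: [4]
Peg 1: [2]
Peg 2: [3, 1]

After move 2 (2->1):
Peg 0: [4]
Peg 1: [2, 1]
Peg 2: [3]

After move 3 (1->2):
Peg 0: [4]
Peg 1: [2]
Peg 2: [3, 1]

After move 4 (2->0):
Peg 0: [4, 1]
Peg 1: [2]
Peg 2: [3]

After move 5 (0->1):
Peg 0: [4]
Peg 1: [2, 1]
Peg 2: [3]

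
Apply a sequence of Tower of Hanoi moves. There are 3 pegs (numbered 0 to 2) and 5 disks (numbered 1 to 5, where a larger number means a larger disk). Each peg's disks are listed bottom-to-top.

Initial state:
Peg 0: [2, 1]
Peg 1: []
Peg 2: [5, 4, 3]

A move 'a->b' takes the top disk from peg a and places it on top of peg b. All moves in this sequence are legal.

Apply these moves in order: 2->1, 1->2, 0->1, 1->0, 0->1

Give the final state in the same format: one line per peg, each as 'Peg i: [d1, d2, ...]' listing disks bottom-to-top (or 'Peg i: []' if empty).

After move 1 (2->1):
Peg 0: [2, 1]
Peg 1: [3]
Peg 2: [5, 4]

After move 2 (1->2):
Peg 0: [2, 1]
Peg 1: []
Peg 2: [5, 4, 3]

After move 3 (0->1):
Peg 0: [2]
Peg 1: [1]
Peg 2: [5, 4, 3]

After move 4 (1->0):
Peg 0: [2, 1]
Peg 1: []
Peg 2: [5, 4, 3]

After move 5 (0->1):
Peg 0: [2]
Peg 1: [1]
Peg 2: [5, 4, 3]

Answer: Peg 0: [2]
Peg 1: [1]
Peg 2: [5, 4, 3]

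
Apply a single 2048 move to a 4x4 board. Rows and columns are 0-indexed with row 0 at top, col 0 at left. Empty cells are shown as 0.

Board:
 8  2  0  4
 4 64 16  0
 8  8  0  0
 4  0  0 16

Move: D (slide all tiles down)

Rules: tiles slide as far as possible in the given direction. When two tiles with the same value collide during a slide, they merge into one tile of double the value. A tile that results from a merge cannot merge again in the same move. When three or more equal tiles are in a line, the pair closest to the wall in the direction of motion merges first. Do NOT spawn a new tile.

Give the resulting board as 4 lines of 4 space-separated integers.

Answer:  8  0  0  0
 4  2  0  0
 8 64  0  4
 4  8 16 16

Derivation:
Slide down:
col 0: [8, 4, 8, 4] -> [8, 4, 8, 4]
col 1: [2, 64, 8, 0] -> [0, 2, 64, 8]
col 2: [0, 16, 0, 0] -> [0, 0, 0, 16]
col 3: [4, 0, 0, 16] -> [0, 0, 4, 16]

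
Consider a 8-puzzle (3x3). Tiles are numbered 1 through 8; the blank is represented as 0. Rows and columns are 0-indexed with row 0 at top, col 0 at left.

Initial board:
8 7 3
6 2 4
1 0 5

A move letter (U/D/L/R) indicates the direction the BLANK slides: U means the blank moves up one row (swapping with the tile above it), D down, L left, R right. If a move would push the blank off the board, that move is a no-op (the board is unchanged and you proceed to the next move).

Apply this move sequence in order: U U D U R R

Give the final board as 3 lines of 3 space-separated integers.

Answer: 8 3 0
6 7 4
1 2 5

Derivation:
After move 1 (U):
8 7 3
6 0 4
1 2 5

After move 2 (U):
8 0 3
6 7 4
1 2 5

After move 3 (D):
8 7 3
6 0 4
1 2 5

After move 4 (U):
8 0 3
6 7 4
1 2 5

After move 5 (R):
8 3 0
6 7 4
1 2 5

After move 6 (R):
8 3 0
6 7 4
1 2 5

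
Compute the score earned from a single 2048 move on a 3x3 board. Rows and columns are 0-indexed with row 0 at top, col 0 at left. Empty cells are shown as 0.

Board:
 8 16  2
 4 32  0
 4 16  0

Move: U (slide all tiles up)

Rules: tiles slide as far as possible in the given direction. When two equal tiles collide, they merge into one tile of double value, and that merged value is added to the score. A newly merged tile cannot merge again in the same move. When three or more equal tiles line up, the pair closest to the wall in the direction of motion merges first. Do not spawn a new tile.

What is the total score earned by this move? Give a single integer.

Answer: 8

Derivation:
Slide up:
col 0: [8, 4, 4] -> [8, 8, 0]  score +8 (running 8)
col 1: [16, 32, 16] -> [16, 32, 16]  score +0 (running 8)
col 2: [2, 0, 0] -> [2, 0, 0]  score +0 (running 8)
Board after move:
 8 16  2
 8 32  0
 0 16  0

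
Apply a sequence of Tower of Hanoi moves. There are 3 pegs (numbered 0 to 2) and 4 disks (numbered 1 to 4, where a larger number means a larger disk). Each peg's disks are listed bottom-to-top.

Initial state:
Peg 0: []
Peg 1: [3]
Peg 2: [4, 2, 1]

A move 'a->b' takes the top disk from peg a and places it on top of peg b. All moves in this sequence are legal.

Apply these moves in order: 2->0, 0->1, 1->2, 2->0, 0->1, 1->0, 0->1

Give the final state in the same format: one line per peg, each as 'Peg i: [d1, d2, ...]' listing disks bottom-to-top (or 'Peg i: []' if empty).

Answer: Peg 0: []
Peg 1: [3, 1]
Peg 2: [4, 2]

Derivation:
After move 1 (2->0):
Peg 0: [1]
Peg 1: [3]
Peg 2: [4, 2]

After move 2 (0->1):
Peg 0: []
Peg 1: [3, 1]
Peg 2: [4, 2]

After move 3 (1->2):
Peg 0: []
Peg 1: [3]
Peg 2: [4, 2, 1]

After move 4 (2->0):
Peg 0: [1]
Peg 1: [3]
Peg 2: [4, 2]

After move 5 (0->1):
Peg 0: []
Peg 1: [3, 1]
Peg 2: [4, 2]

After move 6 (1->0):
Peg 0: [1]
Peg 1: [3]
Peg 2: [4, 2]

After move 7 (0->1):
Peg 0: []
Peg 1: [3, 1]
Peg 2: [4, 2]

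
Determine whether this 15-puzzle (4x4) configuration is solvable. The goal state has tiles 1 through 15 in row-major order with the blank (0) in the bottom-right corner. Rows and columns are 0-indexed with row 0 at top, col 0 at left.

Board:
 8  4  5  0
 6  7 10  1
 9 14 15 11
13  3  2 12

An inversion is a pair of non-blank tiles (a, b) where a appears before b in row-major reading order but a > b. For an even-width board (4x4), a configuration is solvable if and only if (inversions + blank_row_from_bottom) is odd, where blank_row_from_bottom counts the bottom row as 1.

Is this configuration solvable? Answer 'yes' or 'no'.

Inversions: 41
Blank is in row 0 (0-indexed from top), which is row 4 counting from the bottom (bottom = 1).
41 + 4 = 45, which is odd, so the puzzle is solvable.

Answer: yes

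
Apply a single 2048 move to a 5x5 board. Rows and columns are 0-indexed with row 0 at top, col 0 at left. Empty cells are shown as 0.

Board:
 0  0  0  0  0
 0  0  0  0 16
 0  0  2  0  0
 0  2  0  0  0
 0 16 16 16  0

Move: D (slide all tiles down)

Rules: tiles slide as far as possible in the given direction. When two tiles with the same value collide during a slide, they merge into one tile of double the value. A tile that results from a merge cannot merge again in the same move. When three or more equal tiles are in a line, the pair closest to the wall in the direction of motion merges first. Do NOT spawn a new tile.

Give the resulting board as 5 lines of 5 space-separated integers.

Answer:  0  0  0  0  0
 0  0  0  0  0
 0  0  0  0  0
 0  2  2  0  0
 0 16 16 16 16

Derivation:
Slide down:
col 0: [0, 0, 0, 0, 0] -> [0, 0, 0, 0, 0]
col 1: [0, 0, 0, 2, 16] -> [0, 0, 0, 2, 16]
col 2: [0, 0, 2, 0, 16] -> [0, 0, 0, 2, 16]
col 3: [0, 0, 0, 0, 16] -> [0, 0, 0, 0, 16]
col 4: [0, 16, 0, 0, 0] -> [0, 0, 0, 0, 16]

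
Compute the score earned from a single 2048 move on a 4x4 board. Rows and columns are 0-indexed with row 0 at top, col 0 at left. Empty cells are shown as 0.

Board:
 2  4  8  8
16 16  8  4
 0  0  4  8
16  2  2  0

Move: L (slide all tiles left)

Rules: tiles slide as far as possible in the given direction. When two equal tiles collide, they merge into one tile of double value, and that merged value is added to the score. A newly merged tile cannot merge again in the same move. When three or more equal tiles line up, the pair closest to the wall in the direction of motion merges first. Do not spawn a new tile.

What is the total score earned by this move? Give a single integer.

Answer: 52

Derivation:
Slide left:
row 0: [2, 4, 8, 8] -> [2, 4, 16, 0]  score +16 (running 16)
row 1: [16, 16, 8, 4] -> [32, 8, 4, 0]  score +32 (running 48)
row 2: [0, 0, 4, 8] -> [4, 8, 0, 0]  score +0 (running 48)
row 3: [16, 2, 2, 0] -> [16, 4, 0, 0]  score +4 (running 52)
Board after move:
 2  4 16  0
32  8  4  0
 4  8  0  0
16  4  0  0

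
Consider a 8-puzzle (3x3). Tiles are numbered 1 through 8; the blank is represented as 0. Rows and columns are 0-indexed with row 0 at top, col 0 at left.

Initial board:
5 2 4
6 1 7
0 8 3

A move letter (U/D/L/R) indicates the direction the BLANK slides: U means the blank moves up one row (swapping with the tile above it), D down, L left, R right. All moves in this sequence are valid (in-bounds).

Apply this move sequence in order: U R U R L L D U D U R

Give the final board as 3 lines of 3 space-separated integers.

After move 1 (U):
5 2 4
0 1 7
6 8 3

After move 2 (R):
5 2 4
1 0 7
6 8 3

After move 3 (U):
5 0 4
1 2 7
6 8 3

After move 4 (R):
5 4 0
1 2 7
6 8 3

After move 5 (L):
5 0 4
1 2 7
6 8 3

After move 6 (L):
0 5 4
1 2 7
6 8 3

After move 7 (D):
1 5 4
0 2 7
6 8 3

After move 8 (U):
0 5 4
1 2 7
6 8 3

After move 9 (D):
1 5 4
0 2 7
6 8 3

After move 10 (U):
0 5 4
1 2 7
6 8 3

After move 11 (R):
5 0 4
1 2 7
6 8 3

Answer: 5 0 4
1 2 7
6 8 3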